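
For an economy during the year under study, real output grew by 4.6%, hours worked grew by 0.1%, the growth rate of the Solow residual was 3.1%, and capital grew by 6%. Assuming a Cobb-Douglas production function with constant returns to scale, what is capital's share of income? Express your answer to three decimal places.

Capital's share of income is 0.237.

gY = gA + α·gK + (1−α)·gL, so gY − gA − gL = α(gK − gL).
4.6 − 3.1 − 0.1 = α × (6 − 0.1).
1.4 = 5.9 α, so α = 0.23729.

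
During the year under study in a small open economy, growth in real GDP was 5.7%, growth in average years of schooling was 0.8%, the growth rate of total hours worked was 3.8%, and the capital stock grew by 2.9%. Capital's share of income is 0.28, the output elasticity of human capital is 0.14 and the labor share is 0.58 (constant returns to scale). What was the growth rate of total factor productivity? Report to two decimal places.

2.57%

Labor's share = 1 − 0.28 − 0.14 = 0.58.
The capital stock: 0.28 × 2.9 = 0.812 pp.
Average years of schooling: 0.14 × 0.8 = 0.112 pp.
Total hours worked: 0.58 × 3.8 = 2.204 pp.
TFP growth = 5.7 − 3.128 = 2.572%.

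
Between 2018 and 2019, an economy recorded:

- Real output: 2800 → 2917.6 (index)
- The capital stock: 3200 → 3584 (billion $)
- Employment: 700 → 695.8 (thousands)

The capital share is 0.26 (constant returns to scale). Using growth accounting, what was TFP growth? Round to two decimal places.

Real output growth = (2917.6 − 2800) / 2800 = 4.2%.
The capital stock growth = (3584 − 3200) / 3200 = 12%.
Employment growth = (695.8 − 700) / 700 = -0.6%.
Labor's share = 1 − 0.26 = 0.74.
The capital stock: 0.26 × 12 = 3.12 pp.
Employment: 0.74 × (-0.6) = -0.444 pp.
TFP growth = 4.2 − 2.676 = 1.524%.

TFP growth was 1.52%.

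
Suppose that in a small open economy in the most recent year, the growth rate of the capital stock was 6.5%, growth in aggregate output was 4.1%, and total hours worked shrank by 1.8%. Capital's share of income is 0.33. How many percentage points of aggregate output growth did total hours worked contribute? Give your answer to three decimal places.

Labor's share = 1 − 0.33 = 0.67.
Contribution = share × growth = 0.67 × (-1.8) = -1.206 pp.

-1.206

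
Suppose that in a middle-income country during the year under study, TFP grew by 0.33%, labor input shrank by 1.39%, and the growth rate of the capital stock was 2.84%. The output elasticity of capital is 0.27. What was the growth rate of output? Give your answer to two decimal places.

Output growth was 0.08%.

Labor's share = 1 − 0.27 = 0.73.
The capital stock: 0.27 × 2.84 = 0.7668 pp.
Labor input: 0.73 × (-1.39) = -1.0147 pp.
Output growth = 0.33 + (-0.2479) = 0.0821%.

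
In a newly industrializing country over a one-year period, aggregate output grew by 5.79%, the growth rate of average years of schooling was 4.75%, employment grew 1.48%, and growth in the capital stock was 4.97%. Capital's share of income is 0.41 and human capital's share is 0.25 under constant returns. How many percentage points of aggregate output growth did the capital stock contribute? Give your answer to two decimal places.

Contribution = share × growth = 0.41 × 4.97 = 2.0377 pp.

2.04 percentage points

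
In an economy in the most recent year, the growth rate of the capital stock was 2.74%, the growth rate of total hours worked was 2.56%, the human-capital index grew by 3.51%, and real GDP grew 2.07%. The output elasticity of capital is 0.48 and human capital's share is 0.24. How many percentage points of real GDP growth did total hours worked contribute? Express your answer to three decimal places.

0.717

Labor's share = 1 − 0.48 − 0.24 = 0.28.
Contribution = share × growth = 0.28 × 2.56 = 0.7168 pp.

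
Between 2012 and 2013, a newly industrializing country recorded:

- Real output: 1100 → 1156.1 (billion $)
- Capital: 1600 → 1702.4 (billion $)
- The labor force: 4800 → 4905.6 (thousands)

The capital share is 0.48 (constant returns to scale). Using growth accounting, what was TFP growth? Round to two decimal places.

0.88%

Real output growth = (1156.1 − 1100) / 1100 = 5.1%.
Capital growth = (1702.4 − 1600) / 1600 = 6.4%.
The labor force growth = (4905.6 − 4800) / 4800 = 2.2%.
Labor's share = 1 − 0.48 = 0.52.
Capital: 0.48 × 6.4 = 3.072 pp.
The labor force: 0.52 × 2.2 = 1.144 pp.
TFP growth = 5.1 − 4.216 = 0.884%.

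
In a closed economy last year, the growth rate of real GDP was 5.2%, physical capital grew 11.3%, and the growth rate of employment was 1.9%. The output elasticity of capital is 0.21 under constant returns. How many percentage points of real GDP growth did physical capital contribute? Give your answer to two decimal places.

2.37 percentage points

Contribution = share × growth = 0.21 × 11.3 = 2.373 pp.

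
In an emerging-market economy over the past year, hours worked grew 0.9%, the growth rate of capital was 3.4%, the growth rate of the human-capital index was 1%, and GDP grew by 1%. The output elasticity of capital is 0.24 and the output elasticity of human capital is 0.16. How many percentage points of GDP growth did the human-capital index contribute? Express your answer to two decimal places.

0.16 percentage points

Contribution = share × growth = 0.16 × 1 = 0.16 pp.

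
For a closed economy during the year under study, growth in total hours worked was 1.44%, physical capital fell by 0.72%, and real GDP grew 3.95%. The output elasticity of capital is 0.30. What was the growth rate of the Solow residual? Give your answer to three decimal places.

Labor's share = 1 − 0.3 = 0.7.
Physical capital: 0.3 × (-0.72) = -0.216 pp.
Total hours worked: 0.7 × 1.44 = 1.008 pp.
TFP growth = 3.95 − 0.792 = 3.158%.

3.158%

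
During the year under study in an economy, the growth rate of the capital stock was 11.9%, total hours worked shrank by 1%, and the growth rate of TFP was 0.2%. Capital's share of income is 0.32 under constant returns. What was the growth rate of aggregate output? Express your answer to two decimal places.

Aggregate output growth was 3.33%.

Labor's share = 1 − 0.32 = 0.68.
The capital stock: 0.32 × 11.9 = 3.808 pp.
Total hours worked: 0.68 × (-1) = -0.68 pp.
Output growth = 0.2 + 3.128 = 3.328%.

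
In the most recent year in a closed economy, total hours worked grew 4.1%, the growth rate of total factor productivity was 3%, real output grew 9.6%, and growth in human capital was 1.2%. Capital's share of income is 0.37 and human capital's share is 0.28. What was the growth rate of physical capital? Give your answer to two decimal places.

Physical capital grew 13.05%.

Labor's share = 1 − 0.37 − 0.28 = 0.35.
gY = gA + 0.28×1.2 + 0.35×4.1 + 0.37×g.
0.37×g = 9.6 − 3 − 1.771 = 4.829.
g = 4.829 / 0.37 = 13.0514%.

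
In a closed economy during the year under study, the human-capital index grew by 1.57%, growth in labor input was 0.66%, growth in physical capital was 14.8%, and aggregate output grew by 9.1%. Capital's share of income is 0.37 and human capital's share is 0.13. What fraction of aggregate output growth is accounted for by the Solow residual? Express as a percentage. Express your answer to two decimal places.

The Solow residual accounted for 33.95% of growth.

Labor's share = 1 − 0.37 − 0.13 = 0.5.
Physical capital: 0.37 × 14.8 = 5.476 pp.
The human-capital index: 0.13 × 1.57 = 0.2041 pp.
Labor input: 0.5 × 0.66 = 0.33 pp.
TFP growth = 9.1 − 6.0101 = 3.0899%.
TFP share of growth = 3.0899 / 9.1 × 100 = 33.9549%.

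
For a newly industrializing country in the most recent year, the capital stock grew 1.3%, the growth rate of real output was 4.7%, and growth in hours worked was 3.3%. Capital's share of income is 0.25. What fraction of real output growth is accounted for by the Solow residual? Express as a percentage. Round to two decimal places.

The Solow residual accounted for 40.43% of growth.

Labor's share = 1 − 0.25 = 0.75.
The capital stock: 0.25 × 1.3 = 0.325 pp.
Hours worked: 0.75 × 3.3 = 2.475 pp.
TFP growth = 4.7 − 2.8 = 1.9%.
TFP share of growth = 1.9 / 4.7 × 100 = 40.4255%.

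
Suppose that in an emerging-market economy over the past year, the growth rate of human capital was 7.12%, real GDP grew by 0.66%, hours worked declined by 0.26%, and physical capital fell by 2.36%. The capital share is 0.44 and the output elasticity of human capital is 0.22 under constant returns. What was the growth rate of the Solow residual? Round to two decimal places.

0.22%

Labor's share = 1 − 0.44 − 0.22 = 0.34.
Physical capital: 0.44 × (-2.36) = -1.0384 pp.
Human capital: 0.22 × 7.12 = 1.5664 pp.
Hours worked: 0.34 × (-0.26) = -0.0884 pp.
TFP growth = 0.66 − 0.4396 = 0.2204%.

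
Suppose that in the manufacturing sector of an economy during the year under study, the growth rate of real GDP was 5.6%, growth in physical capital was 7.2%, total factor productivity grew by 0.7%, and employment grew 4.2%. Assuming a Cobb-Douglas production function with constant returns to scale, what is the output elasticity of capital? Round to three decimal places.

gY = gA + α·gK + (1−α)·gL, so gY − gA − gL = α(gK − gL).
5.6 − 0.7 − 4.2 = α × (7.2 − 4.2).
0.7 = 3 α, so α = 0.23333.

0.233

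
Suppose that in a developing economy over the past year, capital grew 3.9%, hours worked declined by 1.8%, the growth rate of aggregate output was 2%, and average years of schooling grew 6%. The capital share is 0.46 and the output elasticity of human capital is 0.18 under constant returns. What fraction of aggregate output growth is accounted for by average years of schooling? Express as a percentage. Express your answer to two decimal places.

54.00%

Average years of schooling contributed 0.18 × 6 = 1.08 pp.
Share of growth = 1.08 / 2 × 100 = 54%.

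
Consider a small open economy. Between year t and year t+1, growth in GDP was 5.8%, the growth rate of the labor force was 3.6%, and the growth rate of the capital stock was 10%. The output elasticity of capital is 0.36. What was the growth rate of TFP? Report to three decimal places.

Labor's share = 1 − 0.36 = 0.64.
The capital stock: 0.36 × 10 = 3.6 pp.
The labor force: 0.64 × 3.6 = 2.304 pp.
TFP growth = 5.8 − 5.904 = -0.104%.

-0.104%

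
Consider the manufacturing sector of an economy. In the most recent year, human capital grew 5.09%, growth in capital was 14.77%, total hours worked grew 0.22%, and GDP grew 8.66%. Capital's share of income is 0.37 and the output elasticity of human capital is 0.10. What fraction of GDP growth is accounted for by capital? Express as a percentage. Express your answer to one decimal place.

Capital contributed 0.37 × 14.77 = 5.4649 pp.
Share of growth = 5.4649 / 8.66 × 100 = 63.105%.

63.1%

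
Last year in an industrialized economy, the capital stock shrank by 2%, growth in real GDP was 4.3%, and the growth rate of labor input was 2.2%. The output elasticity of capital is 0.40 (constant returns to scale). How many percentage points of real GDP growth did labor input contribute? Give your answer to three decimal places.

1.320

Labor's share = 1 − 0.4 = 0.6.
Contribution = share × growth = 0.6 × 2.2 = 1.32 pp.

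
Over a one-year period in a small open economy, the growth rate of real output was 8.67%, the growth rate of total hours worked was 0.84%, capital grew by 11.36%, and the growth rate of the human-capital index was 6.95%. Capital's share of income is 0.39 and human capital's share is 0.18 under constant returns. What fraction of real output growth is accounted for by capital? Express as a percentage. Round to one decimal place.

Capital contributed 0.39 × 11.36 = 4.4304 pp.
Share of growth = 4.4304 / 8.67 × 100 = 51.1%.

Capital accounted for 51.1% of growth.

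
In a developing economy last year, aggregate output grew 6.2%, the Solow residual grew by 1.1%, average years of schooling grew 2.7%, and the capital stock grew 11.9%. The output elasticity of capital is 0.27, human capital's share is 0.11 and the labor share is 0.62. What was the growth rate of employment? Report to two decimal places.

Labor's share = 1 − 0.27 − 0.11 = 0.62.
gY = gA + 0.27×11.9 + 0.11×2.7 + 0.62×g.
0.62×g = 6.2 − 1.1 − 3.51 = 1.59.
g = 1.59 / 0.62 = 2.5645%.

2.56%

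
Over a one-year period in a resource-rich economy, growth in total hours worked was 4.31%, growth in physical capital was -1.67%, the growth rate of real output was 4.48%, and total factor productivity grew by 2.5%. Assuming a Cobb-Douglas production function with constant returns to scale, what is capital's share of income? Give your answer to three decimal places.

α = 0.390

gY = gA + α·gK + (1−α)·gL, so gY − gA − gL = α(gK − gL).
4.48 − 2.5 − 4.31 = α × (-1.67 − 4.31).
-2.33 = -5.98 α, so α = 0.38963.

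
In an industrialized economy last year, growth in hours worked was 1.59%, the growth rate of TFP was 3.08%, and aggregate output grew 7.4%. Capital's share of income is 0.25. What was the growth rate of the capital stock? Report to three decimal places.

12.510%

Labor's share = 1 − 0.25 = 0.75.
gY = gA + 0.75×1.59 + 0.25×g.
0.25×g = 7.4 − 3.08 − 1.1925 = 3.1275.
g = 3.1275 / 0.25 = 12.51%.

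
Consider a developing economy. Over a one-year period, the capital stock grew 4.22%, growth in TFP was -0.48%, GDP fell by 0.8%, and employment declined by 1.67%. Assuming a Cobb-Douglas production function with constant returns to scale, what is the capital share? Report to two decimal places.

α = 0.23

gY = gA + α·gK + (1−α)·gL, so gY − gA − gL = α(gK − gL).
-0.8 + 0.48 + 1.67 = α × (4.22 − (-1.67)).
1.35 = 5.89 α, so α = 0.2292.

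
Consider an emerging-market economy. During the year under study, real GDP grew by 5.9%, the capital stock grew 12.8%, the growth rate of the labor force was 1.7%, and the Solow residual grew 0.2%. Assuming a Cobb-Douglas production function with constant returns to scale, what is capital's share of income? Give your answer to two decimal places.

α = 0.36

gY = gA + α·gK + (1−α)·gL, so gY − gA − gL = α(gK − gL).
5.9 − 0.2 − 1.7 = α × (12.8 − 1.7).
4 = 11.1 α, so α = 0.3604.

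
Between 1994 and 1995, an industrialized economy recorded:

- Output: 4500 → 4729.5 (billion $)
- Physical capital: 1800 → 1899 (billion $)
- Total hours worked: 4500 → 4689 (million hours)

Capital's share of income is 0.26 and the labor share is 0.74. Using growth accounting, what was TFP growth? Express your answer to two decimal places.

Output growth = (4729.5 − 4500) / 4500 = 5.1%.
Physical capital growth = (1899 − 1800) / 1800 = 5.5%.
Total hours worked growth = (4689 − 4500) / 4500 = 4.2%.
Labor's share = 1 − 0.26 = 0.74.
Physical capital: 0.26 × 5.5 = 1.43 pp.
Total hours worked: 0.74 × 4.2 = 3.108 pp.
TFP growth = 5.1 − 4.538 = 0.562%.

TFP growth was 0.56%.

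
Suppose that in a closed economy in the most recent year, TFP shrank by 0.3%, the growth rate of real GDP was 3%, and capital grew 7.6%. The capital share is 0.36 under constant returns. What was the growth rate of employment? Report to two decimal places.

0.88%

Labor's share = 1 − 0.36 = 0.64.
gY = gA + 0.36×7.6 + 0.64×g.
0.64×g = 3 + 0.3 − 2.736 = 0.564.
g = 0.564 / 0.64 = 0.8813%.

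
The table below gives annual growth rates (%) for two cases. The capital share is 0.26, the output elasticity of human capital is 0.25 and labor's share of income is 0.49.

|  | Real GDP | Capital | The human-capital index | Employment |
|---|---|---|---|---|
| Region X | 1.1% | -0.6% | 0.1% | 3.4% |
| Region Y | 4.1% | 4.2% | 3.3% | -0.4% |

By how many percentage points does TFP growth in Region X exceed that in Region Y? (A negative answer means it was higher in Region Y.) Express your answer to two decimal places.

-2.81 percentage points

Labor's share = 1 − 0.26 − 0.25 = 0.49.
Region X: TFP = 1.1 + 0.156 − 0.025 − 1.666 = -0.435%.
Region Y: TFP = 4.1 − 1.092 − 0.825 + 0.196 = 2.379%.
Difference = -0.435 − (2.379) = -2.814 pp.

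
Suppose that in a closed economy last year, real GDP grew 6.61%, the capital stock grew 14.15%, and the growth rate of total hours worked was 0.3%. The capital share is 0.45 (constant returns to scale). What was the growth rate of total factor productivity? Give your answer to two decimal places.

Labor's share = 1 − 0.45 = 0.55.
The capital stock: 0.45 × 14.15 = 6.3675 pp.
Total hours worked: 0.55 × 0.3 = 0.165 pp.
TFP growth = 6.61 − 6.5325 = 0.0775%.

Total factor productivity grew 0.08%.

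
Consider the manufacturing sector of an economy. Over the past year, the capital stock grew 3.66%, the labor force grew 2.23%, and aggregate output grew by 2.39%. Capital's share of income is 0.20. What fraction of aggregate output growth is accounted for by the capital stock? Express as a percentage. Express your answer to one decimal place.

30.6%

The capital stock contributed 0.2 × 3.66 = 0.732 pp.
Share of growth = 0.732 / 2.39 × 100 = 30.628%.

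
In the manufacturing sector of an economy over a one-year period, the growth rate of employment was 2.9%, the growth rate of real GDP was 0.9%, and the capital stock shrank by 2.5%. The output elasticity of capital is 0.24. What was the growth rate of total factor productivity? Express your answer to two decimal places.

-0.70%

Labor's share = 1 − 0.24 = 0.76.
The capital stock: 0.24 × (-2.5) = -0.6 pp.
Employment: 0.76 × 2.9 = 2.204 pp.
TFP growth = 0.9 − 1.604 = -0.704%.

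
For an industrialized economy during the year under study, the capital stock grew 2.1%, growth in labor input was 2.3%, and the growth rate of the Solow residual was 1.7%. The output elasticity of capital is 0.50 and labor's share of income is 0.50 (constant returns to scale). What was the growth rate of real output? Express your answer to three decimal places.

3.900%

Labor's share = 1 − 0.5 = 0.5.
The capital stock: 0.5 × 2.1 = 1.05 pp.
Labor input: 0.5 × 2.3 = 1.15 pp.
Output growth = 1.7 + 2.2 = 3.9%.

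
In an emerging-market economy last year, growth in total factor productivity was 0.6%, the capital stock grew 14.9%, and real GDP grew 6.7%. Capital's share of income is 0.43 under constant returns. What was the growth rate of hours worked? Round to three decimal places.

Labor's share = 1 − 0.43 = 0.57.
gY = gA + 0.43×14.9 + 0.57×g.
0.57×g = 6.7 − 0.6 − 6.407 = -0.307.
g = -0.307 / 0.57 = -0.5386%.

-0.539%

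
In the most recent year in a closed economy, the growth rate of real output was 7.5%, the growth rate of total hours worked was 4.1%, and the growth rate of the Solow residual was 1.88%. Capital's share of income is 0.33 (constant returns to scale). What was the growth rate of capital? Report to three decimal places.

Labor's share = 1 − 0.33 = 0.67.
gY = gA + 0.67×4.1 + 0.33×g.
0.33×g = 7.5 − 1.88 − 2.747 = 2.873.
g = 2.873 / 0.33 = 8.70606%.

Capital grew 8.706%.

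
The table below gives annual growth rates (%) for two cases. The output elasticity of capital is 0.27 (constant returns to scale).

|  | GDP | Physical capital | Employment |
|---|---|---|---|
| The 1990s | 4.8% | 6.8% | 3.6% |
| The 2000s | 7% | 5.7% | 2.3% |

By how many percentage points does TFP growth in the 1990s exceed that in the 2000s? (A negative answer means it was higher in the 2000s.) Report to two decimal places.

Labor's share = 1 − 0.27 = 0.73.
The 1990s: TFP = 4.8 − 1.836 − 2.628 = 0.336%.
The 2000s: TFP = 7 − 1.539 − 1.679 = 3.782%.
Difference = 0.336 − (3.782) = -3.446 pp.

-3.45 percentage points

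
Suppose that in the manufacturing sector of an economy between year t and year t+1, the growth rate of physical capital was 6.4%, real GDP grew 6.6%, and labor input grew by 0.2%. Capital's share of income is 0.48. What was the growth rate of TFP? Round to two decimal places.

Labor's share = 1 − 0.48 = 0.52.
Physical capital: 0.48 × 6.4 = 3.072 pp.
Labor input: 0.52 × 0.2 = 0.104 pp.
TFP growth = 6.6 − 3.176 = 3.424%.

3.42%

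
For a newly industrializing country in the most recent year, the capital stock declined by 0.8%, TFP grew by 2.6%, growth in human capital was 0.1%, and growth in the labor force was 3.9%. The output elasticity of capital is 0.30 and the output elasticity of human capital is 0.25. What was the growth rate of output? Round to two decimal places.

Labor's share = 1 − 0.3 − 0.25 = 0.45.
The capital stock: 0.3 × (-0.8) = -0.24 pp.
Human capital: 0.25 × 0.1 = 0.025 pp.
The labor force: 0.45 × 3.9 = 1.755 pp.
Output growth = 2.6 + 1.54 = 4.14%.

4.14%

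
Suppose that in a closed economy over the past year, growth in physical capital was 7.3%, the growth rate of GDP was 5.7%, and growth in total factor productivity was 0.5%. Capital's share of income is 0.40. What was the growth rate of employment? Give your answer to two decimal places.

3.80%

Labor's share = 1 − 0.4 = 0.6.
gY = gA + 0.4×7.3 + 0.6×g.
0.6×g = 5.7 − 0.5 − 2.92 = 2.28.
g = 2.28 / 0.6 = 3.8%.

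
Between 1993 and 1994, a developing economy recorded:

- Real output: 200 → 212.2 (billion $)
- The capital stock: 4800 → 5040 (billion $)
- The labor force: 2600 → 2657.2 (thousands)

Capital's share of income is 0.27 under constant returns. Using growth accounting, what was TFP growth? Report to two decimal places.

TFP growth was 3.14%.

Real output growth = (212.2 − 200) / 200 = 6.1%.
The capital stock growth = (5040 − 4800) / 4800 = 5%.
The labor force growth = (2657.2 − 2600) / 2600 = 2.2%.
Labor's share = 1 − 0.27 = 0.73.
The capital stock: 0.27 × 5 = 1.35 pp.
The labor force: 0.73 × 2.2 = 1.606 pp.
TFP growth = 6.1 − 2.956 = 3.144%.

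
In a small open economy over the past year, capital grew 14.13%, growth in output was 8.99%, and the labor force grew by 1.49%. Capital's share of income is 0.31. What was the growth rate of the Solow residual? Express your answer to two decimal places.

Labor's share = 1 − 0.31 = 0.69.
Capital: 0.31 × 14.13 = 4.3803 pp.
The labor force: 0.69 × 1.49 = 1.0281 pp.
TFP growth = 8.99 − 5.4084 = 3.5816%.

The Solow residual growth was 3.58%.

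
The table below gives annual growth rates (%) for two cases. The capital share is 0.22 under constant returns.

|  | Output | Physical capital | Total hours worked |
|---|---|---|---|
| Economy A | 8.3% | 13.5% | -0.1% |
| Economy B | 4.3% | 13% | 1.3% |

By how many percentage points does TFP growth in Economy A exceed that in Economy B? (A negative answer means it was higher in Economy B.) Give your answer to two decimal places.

Labor's share = 1 − 0.22 = 0.78.
Economy A: TFP = 8.3 − 2.97 + 0.078 = 5.408%.
Economy B: TFP = 4.3 − 2.86 − 1.014 = 0.426%.
Difference = 5.408 − (0.426) = 4.982 pp.

4.98 percentage points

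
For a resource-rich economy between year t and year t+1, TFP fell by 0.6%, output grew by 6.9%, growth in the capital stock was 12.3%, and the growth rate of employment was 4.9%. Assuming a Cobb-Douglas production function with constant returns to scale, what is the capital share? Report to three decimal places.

The capital share is 0.351.

gY = gA + α·gK + (1−α)·gL, so gY − gA − gL = α(gK − gL).
6.9 + 0.6 − 4.9 = α × (12.3 − 4.9).
2.6 = 7.4 α, so α = 0.35135.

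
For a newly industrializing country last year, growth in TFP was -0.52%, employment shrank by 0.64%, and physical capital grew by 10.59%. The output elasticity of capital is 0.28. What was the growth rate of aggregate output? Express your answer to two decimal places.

Aggregate output growth was 1.98%.

Labor's share = 1 − 0.28 = 0.72.
Physical capital: 0.28 × 10.59 = 2.9652 pp.
Employment: 0.72 × (-0.64) = -0.4608 pp.
Output growth = -0.52 + 2.5044 = 1.9844%.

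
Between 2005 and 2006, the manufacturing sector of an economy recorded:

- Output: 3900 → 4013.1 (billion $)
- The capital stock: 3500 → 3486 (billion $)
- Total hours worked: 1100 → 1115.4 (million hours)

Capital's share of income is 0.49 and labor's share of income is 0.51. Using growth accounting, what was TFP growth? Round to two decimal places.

2.38%

Output growth = (4013.1 − 3900) / 3900 = 2.9%.
The capital stock growth = (3486 − 3500) / 3500 = -0.4%.
Total hours worked growth = (1115.4 − 1100) / 1100 = 1.4%.
Labor's share = 1 − 0.49 = 0.51.
The capital stock: 0.49 × (-0.4) = -0.196 pp.
Total hours worked: 0.51 × 1.4 = 0.714 pp.
TFP growth = 2.9 − 0.518 = 2.382%.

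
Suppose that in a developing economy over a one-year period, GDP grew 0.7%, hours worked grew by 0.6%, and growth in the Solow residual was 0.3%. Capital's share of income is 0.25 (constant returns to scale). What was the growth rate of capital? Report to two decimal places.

-0.20%

Labor's share = 1 − 0.25 = 0.75.
gY = gA + 0.75×0.6 + 0.25×g.
0.25×g = 0.7 − 0.3 − 0.45 = -0.05.
g = -0.05 / 0.25 = -0.2%.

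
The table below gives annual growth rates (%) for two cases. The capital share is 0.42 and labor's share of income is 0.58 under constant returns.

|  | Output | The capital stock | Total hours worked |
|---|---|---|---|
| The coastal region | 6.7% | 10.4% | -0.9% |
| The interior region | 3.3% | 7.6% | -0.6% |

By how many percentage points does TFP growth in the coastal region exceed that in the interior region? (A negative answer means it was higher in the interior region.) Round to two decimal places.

Labor's share = 1 − 0.42 = 0.58.
The coastal region: TFP = 6.7 − 4.368 + 0.522 = 2.854%.
The interior region: TFP = 3.3 − 3.192 + 0.348 = 0.456%.
Difference = 2.854 − (0.456) = 2.398 pp.

2.40 percentage points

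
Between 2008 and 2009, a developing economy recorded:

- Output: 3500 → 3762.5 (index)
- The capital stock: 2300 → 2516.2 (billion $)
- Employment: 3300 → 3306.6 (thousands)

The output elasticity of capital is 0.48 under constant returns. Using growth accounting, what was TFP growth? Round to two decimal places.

TFP growth was 2.88%.

Output growth = (3762.5 − 3500) / 3500 = 7.5%.
The capital stock growth = (2516.2 − 2300) / 2300 = 9.4%.
Employment growth = (3306.6 − 3300) / 3300 = 0.2%.
Labor's share = 1 − 0.48 = 0.52.
The capital stock: 0.48 × 9.4 = 4.512 pp.
Employment: 0.52 × 0.2 = 0.104 pp.
TFP growth = 7.5 − 4.616 = 2.884%.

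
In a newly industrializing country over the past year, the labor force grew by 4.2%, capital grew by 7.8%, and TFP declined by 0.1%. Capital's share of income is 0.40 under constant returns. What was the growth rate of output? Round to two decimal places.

Labor's share = 1 − 0.4 = 0.6.
Capital: 0.4 × 7.8 = 3.12 pp.
The labor force: 0.6 × 4.2 = 2.52 pp.
Output growth = -0.1 + 5.64 = 5.54%.

5.54%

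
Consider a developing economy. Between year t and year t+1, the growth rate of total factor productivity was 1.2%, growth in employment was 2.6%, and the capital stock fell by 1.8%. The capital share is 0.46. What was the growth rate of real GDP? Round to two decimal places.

1.78%

Labor's share = 1 − 0.46 = 0.54.
The capital stock: 0.46 × (-1.8) = -0.828 pp.
Employment: 0.54 × 2.6 = 1.404 pp.
Output growth = 1.2 + 0.576 = 1.776%.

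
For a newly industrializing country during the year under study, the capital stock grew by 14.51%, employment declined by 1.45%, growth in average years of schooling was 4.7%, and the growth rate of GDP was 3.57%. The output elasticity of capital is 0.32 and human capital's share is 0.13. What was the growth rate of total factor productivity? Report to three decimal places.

-0.887%

Labor's share = 1 − 0.32 − 0.13 = 0.55.
The capital stock: 0.32 × 14.51 = 4.6432 pp.
Average years of schooling: 0.13 × 4.7 = 0.611 pp.
Employment: 0.55 × (-1.45) = -0.7975 pp.
TFP growth = 3.57 − 4.4567 = -0.8867%.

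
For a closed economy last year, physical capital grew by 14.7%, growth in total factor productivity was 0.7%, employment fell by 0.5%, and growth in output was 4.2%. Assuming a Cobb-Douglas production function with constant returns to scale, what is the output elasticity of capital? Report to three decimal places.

α = 0.263

gY = gA + α·gK + (1−α)·gL, so gY − gA − gL = α(gK − gL).
4.2 − 0.7 + 0.5 = α × (14.7 − (-0.5)).
4 = 15.2 α, so α = 0.26316.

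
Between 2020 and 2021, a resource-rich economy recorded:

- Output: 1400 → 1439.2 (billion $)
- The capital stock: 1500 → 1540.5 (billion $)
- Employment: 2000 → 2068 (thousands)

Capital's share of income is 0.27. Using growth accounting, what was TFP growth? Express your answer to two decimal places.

-0.41%

Output growth = (1439.2 − 1400) / 1400 = 2.8%.
The capital stock growth = (1540.5 − 1500) / 1500 = 2.7%.
Employment growth = (2068 − 2000) / 2000 = 3.4%.
Labor's share = 1 − 0.27 = 0.73.
The capital stock: 0.27 × 2.7 = 0.729 pp.
Employment: 0.73 × 3.4 = 2.482 pp.
TFP growth = 2.8 − 3.211 = -0.411%.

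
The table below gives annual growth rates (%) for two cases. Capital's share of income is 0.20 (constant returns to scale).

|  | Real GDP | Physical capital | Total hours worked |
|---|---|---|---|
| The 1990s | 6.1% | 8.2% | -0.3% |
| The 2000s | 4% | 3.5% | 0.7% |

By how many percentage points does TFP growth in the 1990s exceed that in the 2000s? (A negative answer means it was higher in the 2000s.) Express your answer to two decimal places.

1.96 percentage points

Labor's share = 1 − 0.2 = 0.8.
The 1990s: TFP = 6.1 − 1.64 + 0.24 = 4.7%.
The 2000s: TFP = 4 − 0.7 − 0.56 = 2.74%.
Difference = 4.7 − (2.74) = 1.96 pp.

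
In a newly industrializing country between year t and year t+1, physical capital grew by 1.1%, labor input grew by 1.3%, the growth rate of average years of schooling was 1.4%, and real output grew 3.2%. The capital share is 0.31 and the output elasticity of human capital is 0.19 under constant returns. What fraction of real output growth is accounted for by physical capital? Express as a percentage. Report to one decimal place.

Physical capital contributed 0.31 × 1.1 = 0.341 pp.
Share of growth = 0.341 / 3.2 × 100 = 10.656%.

Physical capital accounted for 10.7% of growth.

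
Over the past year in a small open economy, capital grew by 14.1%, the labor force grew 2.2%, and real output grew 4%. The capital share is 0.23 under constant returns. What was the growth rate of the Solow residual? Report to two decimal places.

-0.94%

Labor's share = 1 − 0.23 = 0.77.
Capital: 0.23 × 14.1 = 3.243 pp.
The labor force: 0.77 × 2.2 = 1.694 pp.
TFP growth = 4 − 4.937 = -0.937%.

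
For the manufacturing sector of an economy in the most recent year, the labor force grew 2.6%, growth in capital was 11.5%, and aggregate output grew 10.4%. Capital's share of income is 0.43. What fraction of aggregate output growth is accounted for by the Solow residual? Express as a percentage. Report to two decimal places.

The Solow residual accounted for 38.20% of growth.

Labor's share = 1 − 0.43 = 0.57.
Capital: 0.43 × 11.5 = 4.945 pp.
The labor force: 0.57 × 2.6 = 1.482 pp.
TFP growth = 10.4 − 6.427 = 3.973%.
TFP share of growth = 3.973 / 10.4 × 100 = 38.2019%.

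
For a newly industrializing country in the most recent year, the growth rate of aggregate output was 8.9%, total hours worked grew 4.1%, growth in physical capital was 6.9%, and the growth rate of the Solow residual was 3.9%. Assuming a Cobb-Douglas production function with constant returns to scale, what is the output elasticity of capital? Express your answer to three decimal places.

gY = gA + α·gK + (1−α)·gL, so gY − gA − gL = α(gK − gL).
8.9 − 3.9 − 4.1 = α × (6.9 − 4.1).
0.9 = 2.8 α, so α = 0.32143.

α = 0.321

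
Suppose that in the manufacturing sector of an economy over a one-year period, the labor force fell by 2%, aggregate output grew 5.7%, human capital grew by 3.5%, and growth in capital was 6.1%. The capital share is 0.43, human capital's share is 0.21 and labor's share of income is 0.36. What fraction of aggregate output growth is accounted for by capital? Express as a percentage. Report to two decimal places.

Capital contributed 0.43 × 6.1 = 2.623 pp.
Share of growth = 2.623 / 5.7 × 100 = 46.0175%.

46.02%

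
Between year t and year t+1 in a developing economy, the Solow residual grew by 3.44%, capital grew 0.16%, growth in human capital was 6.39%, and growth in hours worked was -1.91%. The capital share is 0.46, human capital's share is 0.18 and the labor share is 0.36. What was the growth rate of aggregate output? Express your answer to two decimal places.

Labor's share = 1 − 0.46 − 0.18 = 0.36.
Capital: 0.46 × 0.16 = 0.0736 pp.
Human capital: 0.18 × 6.39 = 1.1502 pp.
Hours worked: 0.36 × (-1.91) = -0.6876 pp.
Output growth = 3.44 + 0.5362 = 3.9762%.

Aggregate output growth was 3.98%.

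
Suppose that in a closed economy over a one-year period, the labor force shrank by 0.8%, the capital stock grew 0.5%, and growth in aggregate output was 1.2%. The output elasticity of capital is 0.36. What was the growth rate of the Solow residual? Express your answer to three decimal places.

Labor's share = 1 − 0.36 = 0.64.
The capital stock: 0.36 × 0.5 = 0.18 pp.
The labor force: 0.64 × (-0.8) = -0.512 pp.
TFP growth = 1.2 + 0.332 = 1.532%.

The Solow residual grew 1.532%.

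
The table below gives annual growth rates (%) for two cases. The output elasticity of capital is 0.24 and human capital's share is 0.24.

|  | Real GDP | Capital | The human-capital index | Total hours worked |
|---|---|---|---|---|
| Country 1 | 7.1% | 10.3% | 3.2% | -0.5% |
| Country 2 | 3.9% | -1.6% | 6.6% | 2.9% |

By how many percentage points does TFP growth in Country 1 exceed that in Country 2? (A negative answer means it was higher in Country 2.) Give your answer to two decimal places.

2.93 percentage points

Labor's share = 1 − 0.24 − 0.24 = 0.52.
Country 1: TFP = 7.1 − 2.472 − 0.768 + 0.26 = 4.12%.
Country 2: TFP = 3.9 + 0.384 − 1.584 − 1.508 = 1.192%.
Difference = 4.12 − (1.192) = 2.928 pp.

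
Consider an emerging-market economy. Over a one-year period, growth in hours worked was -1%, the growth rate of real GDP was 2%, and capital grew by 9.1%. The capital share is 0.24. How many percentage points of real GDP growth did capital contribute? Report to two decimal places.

Contribution = share × growth = 0.24 × 9.1 = 2.184 pp.

2.18 pp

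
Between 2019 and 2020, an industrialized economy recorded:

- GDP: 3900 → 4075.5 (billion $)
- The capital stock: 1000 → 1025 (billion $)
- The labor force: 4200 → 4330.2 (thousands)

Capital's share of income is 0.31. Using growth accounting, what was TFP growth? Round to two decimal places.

GDP growth = (4075.5 − 3900) / 3900 = 4.5%.
The capital stock growth = (1025 − 1000) / 1000 = 2.5%.
The labor force growth = (4330.2 − 4200) / 4200 = 3.1%.
Labor's share = 1 − 0.31 = 0.69.
The capital stock: 0.31 × 2.5 = 0.775 pp.
The labor force: 0.69 × 3.1 = 2.139 pp.
TFP growth = 4.5 − 2.914 = 1.586%.

TFP growth was 1.59%.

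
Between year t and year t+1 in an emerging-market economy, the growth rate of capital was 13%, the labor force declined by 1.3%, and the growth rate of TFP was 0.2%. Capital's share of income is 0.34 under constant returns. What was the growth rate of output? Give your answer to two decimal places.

Output grew 3.76%.

Labor's share = 1 − 0.34 = 0.66.
Capital: 0.34 × 13 = 4.42 pp.
The labor force: 0.66 × (-1.3) = -0.858 pp.
Output growth = 0.2 + 3.562 = 3.762%.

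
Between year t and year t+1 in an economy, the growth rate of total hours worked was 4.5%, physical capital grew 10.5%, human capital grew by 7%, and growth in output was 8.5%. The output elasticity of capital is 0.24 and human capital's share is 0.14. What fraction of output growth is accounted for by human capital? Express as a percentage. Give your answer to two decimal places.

Human capital contributed 0.14 × 7 = 0.98 pp.
Share of growth = 0.98 / 8.5 × 100 = 11.5294%.

Human capital accounted for 11.53% of growth.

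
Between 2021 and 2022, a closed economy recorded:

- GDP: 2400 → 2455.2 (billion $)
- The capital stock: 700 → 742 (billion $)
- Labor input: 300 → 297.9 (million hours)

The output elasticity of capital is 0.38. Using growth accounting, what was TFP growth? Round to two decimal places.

GDP growth = (2455.2 − 2400) / 2400 = 2.3%.
The capital stock growth = (742 − 700) / 700 = 6%.
Labor input growth = (297.9 − 300) / 300 = -0.7%.
Labor's share = 1 − 0.38 = 0.62.
The capital stock: 0.38 × 6 = 2.28 pp.
Labor input: 0.62 × (-0.7) = -0.434 pp.
TFP growth = 2.3 − 1.846 = 0.454%.

TFP growth was 0.45%.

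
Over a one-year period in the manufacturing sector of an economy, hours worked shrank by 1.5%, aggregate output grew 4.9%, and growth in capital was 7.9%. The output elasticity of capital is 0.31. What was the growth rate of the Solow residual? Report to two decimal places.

Labor's share = 1 − 0.31 = 0.69.
Capital: 0.31 × 7.9 = 2.449 pp.
Hours worked: 0.69 × (-1.5) = -1.035 pp.
TFP growth = 4.9 − 1.414 = 3.486%.

The Solow residual grew 3.49%.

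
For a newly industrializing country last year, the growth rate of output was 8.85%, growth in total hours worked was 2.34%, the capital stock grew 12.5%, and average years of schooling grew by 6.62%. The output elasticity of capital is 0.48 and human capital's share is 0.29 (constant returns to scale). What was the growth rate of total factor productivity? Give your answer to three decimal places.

0.392%

Labor's share = 1 − 0.48 − 0.29 = 0.23.
The capital stock: 0.48 × 12.5 = 6 pp.
Average years of schooling: 0.29 × 6.62 = 1.9198 pp.
Total hours worked: 0.23 × 2.34 = 0.5382 pp.
TFP growth = 8.85 − 8.458 = 0.392%.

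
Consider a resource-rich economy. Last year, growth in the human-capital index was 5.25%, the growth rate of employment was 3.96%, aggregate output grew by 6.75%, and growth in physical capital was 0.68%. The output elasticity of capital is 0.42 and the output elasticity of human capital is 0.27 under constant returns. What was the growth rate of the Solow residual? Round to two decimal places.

Labor's share = 1 − 0.42 − 0.27 = 0.31.
Physical capital: 0.42 × 0.68 = 0.2856 pp.
The human-capital index: 0.27 × 5.25 = 1.4175 pp.
Employment: 0.31 × 3.96 = 1.2276 pp.
TFP growth = 6.75 − 2.9307 = 3.8193%.

3.82%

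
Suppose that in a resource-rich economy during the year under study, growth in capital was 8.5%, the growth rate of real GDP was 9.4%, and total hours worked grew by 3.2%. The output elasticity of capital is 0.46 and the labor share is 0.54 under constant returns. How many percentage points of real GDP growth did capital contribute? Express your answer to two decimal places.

3.91 percentage points

Contribution = share × growth = 0.46 × 8.5 = 3.91 pp.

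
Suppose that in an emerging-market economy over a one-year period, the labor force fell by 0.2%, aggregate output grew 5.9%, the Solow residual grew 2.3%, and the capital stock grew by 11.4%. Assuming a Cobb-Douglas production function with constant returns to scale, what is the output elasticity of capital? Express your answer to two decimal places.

α = 0.33

gY = gA + α·gK + (1−α)·gL, so gY − gA − gL = α(gK − gL).
5.9 − 2.3 + 0.2 = α × (11.4 − (-0.2)).
3.8 = 11.6 α, so α = 0.3276.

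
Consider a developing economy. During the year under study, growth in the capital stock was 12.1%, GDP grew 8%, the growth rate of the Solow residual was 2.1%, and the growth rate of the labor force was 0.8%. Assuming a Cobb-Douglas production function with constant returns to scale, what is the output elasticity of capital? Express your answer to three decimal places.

gY = gA + α·gK + (1−α)·gL, so gY − gA − gL = α(gK − gL).
8 − 2.1 − 0.8 = α × (12.1 − 0.8).
5.1 = 11.3 α, so α = 0.45133.

0.451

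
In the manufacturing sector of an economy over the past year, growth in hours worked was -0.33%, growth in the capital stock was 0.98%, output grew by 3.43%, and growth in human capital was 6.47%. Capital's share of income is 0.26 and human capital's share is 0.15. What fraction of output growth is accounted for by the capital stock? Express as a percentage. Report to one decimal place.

The capital stock contributed 0.26 × 0.98 = 0.2548 pp.
Share of growth = 0.2548 / 3.43 × 100 = 7.429%.

7.4%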